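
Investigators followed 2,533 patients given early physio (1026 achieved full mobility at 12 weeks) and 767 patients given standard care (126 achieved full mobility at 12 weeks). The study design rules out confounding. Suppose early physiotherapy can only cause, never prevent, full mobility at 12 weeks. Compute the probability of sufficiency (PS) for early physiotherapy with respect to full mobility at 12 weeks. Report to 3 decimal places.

PS ≈ 0.288

p₁ = P(outcome | exposed) = 1026/2533 = 0.40505
p₀ = P(outcome | unexposed) = 126/767 = 0.16428
Under exogeneity and monotonicity, PS = (p₁ − p₀) / (1 − p₀).
PS = (0.40505 − 0.16428) / (1 − 0.16428) = 0.24078 / 0.83572 ≈ 0.2881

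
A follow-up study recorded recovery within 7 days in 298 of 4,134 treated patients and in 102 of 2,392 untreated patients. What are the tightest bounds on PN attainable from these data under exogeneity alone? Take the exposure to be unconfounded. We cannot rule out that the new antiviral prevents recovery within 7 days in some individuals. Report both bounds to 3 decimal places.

0.408 ≤ PN ≤ 1.000

p₁ = P(outcome | exposed) = 298/4134 = 0.072085
p₀ = P(outcome | unexposed) = 102/2392 = 0.042642
Under exogeneity alone the bounds on PN are max{0,(p₁−p₀)/p₁} ≤ PN ≤ min{1,(1−p₀)/p₁}.
  lower = (p₁ − p₀)/p₁ = 0.029443 / 0.072085 ≈ 0.4084
  upper = min{1, (1 − p₀)/p₁} = 0.95736 / 0.072085 ≈ 13.2809 → capped at 1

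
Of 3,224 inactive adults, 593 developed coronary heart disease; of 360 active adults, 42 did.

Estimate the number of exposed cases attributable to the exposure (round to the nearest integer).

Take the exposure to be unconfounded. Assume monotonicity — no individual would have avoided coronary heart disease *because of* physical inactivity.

about 217 cases

p₁ = P(outcome | exposed) = 593/3224 = 0.18393
p₀ = P(outcome | unexposed) = 42/360 = 0.11667
PN = (p₁ − p₀)/p₁ = (0.18393 − 0.11667) / 0.18393 ≈ 0.36571.
Attributable cases ≈ PN × (exposed cases) = 0.36571 × 593 ≈ 216.87.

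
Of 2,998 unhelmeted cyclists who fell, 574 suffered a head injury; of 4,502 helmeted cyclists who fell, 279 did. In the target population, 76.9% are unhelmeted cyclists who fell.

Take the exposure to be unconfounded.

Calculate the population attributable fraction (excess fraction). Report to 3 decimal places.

PAF ≈ 0.616

p₁ = P(outcome | exposed) = 574/2998 = 0.19146
p₀ = P(outcome | unexposed) = 279/4502 = 0.061972
Overall risk P(Y=1) = π·p₁ + (1−π)·p₀ = 0.769×0.19146 + 0.231×0.061972 = 0.16155.
Under exogeneity, PAF = [P(Y=1) − p₀] / P(Y=1).
PAF = (0.16155 − 0.061972) / 0.16155 ≈ 0.6164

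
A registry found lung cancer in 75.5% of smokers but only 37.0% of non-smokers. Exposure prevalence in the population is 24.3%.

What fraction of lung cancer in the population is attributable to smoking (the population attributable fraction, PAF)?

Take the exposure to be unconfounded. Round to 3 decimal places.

p₁ = 0.755, p₀ = 0.37.
Overall risk P(Y=1) = π·p₁ + (1−π)·p₀ = 0.243×0.755 + 0.757×0.37 = 0.46355.
Under exogeneity, PAF = [P(Y=1) − p₀] / P(Y=1).
PAF = (0.46355 − 0.37) / 0.46355 ≈ 0.2018

PAF ≈ 0.202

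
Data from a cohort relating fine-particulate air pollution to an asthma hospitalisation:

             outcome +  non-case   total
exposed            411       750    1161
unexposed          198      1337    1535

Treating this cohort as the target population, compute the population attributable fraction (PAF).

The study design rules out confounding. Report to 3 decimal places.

p₁ = P(outcome | exposed) = 411/1161 = 0.35401
p₀ = P(outcome | unexposed) = 198/1535 = 0.12899
Exposure prevalence π = 1161/2696 = 0.43064; overall risk P(Y=1) = 0.22589.
Under exogeneity, PAF = [P(Y=1) − p₀]/P(Y=1).
PAF = (0.22589 − 0.12899) / 0.22589 ≈ 0.4290

PAF ≈ 0.429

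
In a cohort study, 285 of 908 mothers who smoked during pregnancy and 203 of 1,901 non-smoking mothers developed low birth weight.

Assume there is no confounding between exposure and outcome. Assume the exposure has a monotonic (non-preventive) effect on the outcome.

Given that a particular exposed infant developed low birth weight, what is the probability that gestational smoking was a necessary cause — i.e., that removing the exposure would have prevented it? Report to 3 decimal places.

p₁ = P(outcome | exposed) = 285/908 = 0.31388
p₀ = P(outcome | unexposed) = 203/1901 = 0.10679
Under exogeneity and monotonicity, PN = (p₁ − p₀) / p₁.
PN = (0.31388 − 0.10679) / 0.31388 = 0.20709 / 0.31388 ≈ 0.6598

PN ≈ 0.660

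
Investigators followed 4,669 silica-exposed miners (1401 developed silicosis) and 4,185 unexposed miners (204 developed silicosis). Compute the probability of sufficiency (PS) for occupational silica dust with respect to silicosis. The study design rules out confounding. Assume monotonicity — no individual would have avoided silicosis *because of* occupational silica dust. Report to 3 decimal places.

p₁ = P(outcome | exposed) = 1401/4669 = 0.30006
p₀ = P(outcome | unexposed) = 204/4185 = 0.048746
Under exogeneity and monotonicity, PS = (p₁ − p₀) / (1 − p₀).
PS = (0.30006 − 0.048746) / (1 − 0.048746) = 0.25132 / 0.95125 ≈ 0.2642

PS ≈ 0.264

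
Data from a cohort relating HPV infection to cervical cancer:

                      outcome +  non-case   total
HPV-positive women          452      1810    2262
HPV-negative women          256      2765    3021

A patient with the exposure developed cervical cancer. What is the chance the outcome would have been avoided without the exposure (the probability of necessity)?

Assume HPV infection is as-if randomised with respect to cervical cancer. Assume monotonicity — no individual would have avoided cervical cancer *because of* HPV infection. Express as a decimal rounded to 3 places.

PN ≈ 0.576

p₁ = P(outcome | exposed) = 452/2262 = 0.19982
p₀ = P(outcome | unexposed) = 256/3021 = 0.08474
Under exogeneity and monotonicity, PN = (p₁ − p₀) / p₁.
PN = (0.19982 − 0.08474) / 0.19982 = 0.11508 / 0.19982 ≈ 0.5759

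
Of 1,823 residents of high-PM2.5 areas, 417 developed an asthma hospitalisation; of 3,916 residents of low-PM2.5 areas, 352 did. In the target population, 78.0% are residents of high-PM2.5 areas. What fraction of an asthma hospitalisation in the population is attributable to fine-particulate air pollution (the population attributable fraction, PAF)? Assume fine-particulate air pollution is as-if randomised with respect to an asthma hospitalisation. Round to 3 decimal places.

p₁ = P(outcome | exposed) = 417/1823 = 0.22874
p₀ = P(outcome | unexposed) = 352/3916 = 0.089888
Overall risk P(Y=1) = π·p₁ + (1−π)·p₀ = 0.78×0.22874 + 0.22×0.089888 = 0.1982.
Under exogeneity, PAF = [P(Y=1) − p₀] / P(Y=1).
PAF = (0.1982 − 0.089888) / 0.1982 ≈ 0.5465

PAF ≈ 0.546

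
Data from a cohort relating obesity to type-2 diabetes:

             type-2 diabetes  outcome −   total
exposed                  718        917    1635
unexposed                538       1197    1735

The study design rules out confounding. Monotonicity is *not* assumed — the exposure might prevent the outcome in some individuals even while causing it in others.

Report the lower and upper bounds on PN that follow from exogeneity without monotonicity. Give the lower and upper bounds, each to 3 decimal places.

0.294 ≤ PN ≤ 1.000

p₁ = P(outcome | exposed) = 718/1635 = 0.43914
p₀ = P(outcome | unexposed) = 538/1735 = 0.31009
Under exogeneity alone the bounds on PN are max{0,(p₁−p₀)/p₁} ≤ PN ≤ min{1,(1−p₀)/p₁}.
  lower = (p₁ − p₀)/p₁ = 0.12906 / 0.43914 ≈ 0.2939
  upper = min{1, (1 − p₀)/p₁} = 0.68991 / 0.43914 ≈ 1.5710 → capped at 1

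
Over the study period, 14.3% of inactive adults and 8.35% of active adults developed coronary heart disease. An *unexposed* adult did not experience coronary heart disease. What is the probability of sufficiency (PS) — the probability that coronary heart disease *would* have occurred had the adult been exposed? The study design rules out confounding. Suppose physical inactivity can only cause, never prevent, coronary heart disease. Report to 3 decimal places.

PS ≈ 0.065

p₁ = 0.143, p₀ = 0.0835.
Under exogeneity and monotonicity, PS = (p₁ − p₀) / (1 − p₀).
PS = (0.143 − 0.0835) / (1 − 0.0835) = 0.0595 / 0.9165 ≈ 0.0649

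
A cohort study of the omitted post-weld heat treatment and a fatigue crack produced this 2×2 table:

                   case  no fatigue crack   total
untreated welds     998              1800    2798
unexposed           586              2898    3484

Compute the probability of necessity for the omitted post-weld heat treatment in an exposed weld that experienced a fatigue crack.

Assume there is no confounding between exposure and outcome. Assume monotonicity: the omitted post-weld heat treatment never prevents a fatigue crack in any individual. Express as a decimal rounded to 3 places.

p₁ = P(outcome | exposed) = 998/2798 = 0.35668
p₀ = P(outcome | unexposed) = 586/3484 = 0.1682
Under exogeneity and monotonicity, PN = (p₁ − p₀) / p₁.
PN = (0.35668 − 0.1682) / 0.35668 = 0.18849 / 0.35668 ≈ 0.5284

PN ≈ 0.528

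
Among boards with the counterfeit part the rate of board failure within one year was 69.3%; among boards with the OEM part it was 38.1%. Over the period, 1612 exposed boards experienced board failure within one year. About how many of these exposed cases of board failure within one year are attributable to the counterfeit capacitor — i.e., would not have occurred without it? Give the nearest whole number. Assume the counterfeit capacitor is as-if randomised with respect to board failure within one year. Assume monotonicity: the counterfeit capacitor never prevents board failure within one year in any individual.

about 726 cases

p₁ = 0.693, p₀ = 0.381.
PN = (p₁ − p₀)/p₁ = (0.693 − 0.381) / 0.693 ≈ 0.45022.
Attributable cases ≈ PN × (exposed cases) = 0.45022 × 1612 ≈ 725.75.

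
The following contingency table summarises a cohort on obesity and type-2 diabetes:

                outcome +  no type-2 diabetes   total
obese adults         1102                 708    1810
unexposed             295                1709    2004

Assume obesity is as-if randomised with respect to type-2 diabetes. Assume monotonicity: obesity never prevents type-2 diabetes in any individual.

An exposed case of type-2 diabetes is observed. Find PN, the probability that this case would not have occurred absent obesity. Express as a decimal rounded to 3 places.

p₁ = P(outcome | exposed) = 1102/1810 = 0.60884
p₀ = P(outcome | unexposed) = 295/2004 = 0.14721
Under exogeneity and monotonicity, PN = (p₁ − p₀) / p₁.
PN = (0.60884 − 0.14721) / 0.60884 = 0.46163 / 0.60884 ≈ 0.7582

PN ≈ 0.758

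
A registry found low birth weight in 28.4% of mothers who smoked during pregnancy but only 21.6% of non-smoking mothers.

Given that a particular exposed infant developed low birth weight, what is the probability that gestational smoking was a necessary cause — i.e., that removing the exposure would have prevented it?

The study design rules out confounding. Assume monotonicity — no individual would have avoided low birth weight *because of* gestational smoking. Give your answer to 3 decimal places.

PN ≈ 0.239

p₁ = 0.284, p₀ = 0.216.
Under exogeneity and monotonicity, PN = (p₁ − p₀) / p₁.
PN = (0.284 − 0.216) / 0.284 = 0.068 / 0.284 ≈ 0.2394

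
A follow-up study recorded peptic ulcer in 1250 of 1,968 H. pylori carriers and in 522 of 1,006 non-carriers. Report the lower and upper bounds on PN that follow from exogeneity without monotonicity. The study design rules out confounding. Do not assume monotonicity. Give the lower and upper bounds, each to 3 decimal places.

p₁ = P(outcome | exposed) = 1250/1968 = 0.63516
p₀ = P(outcome | unexposed) = 522/1006 = 0.51889
Under exogeneity alone the bounds on PN are max{0,(p₁−p₀)/p₁} ≤ PN ≤ min{1,(1−p₀)/p₁}.
  lower = (p₁ − p₀)/p₁ = 0.11628 / 0.63516 ≈ 0.1831
  upper = min{1, (1 − p₀)/p₁} = 0.48111 / 0.63516 ≈ 0.7575

0.183 ≤ PN ≤ 0.757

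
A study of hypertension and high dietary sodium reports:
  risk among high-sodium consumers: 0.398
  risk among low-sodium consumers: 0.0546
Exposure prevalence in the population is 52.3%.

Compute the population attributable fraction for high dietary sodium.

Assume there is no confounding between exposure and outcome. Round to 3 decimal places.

PAF ≈ 0.767

Let p₁ = 0.398, p₀ = 0.0546.
Overall risk P(Y=1) = π·p₁ + (1−π)·p₀ = 0.523×0.398 + 0.477×0.0546 = 0.2342.
Under exogeneity, PAF = [P(Y=1) − p₀] / P(Y=1).
PAF = (0.2342 − 0.0546) / 0.2342 ≈ 0.7669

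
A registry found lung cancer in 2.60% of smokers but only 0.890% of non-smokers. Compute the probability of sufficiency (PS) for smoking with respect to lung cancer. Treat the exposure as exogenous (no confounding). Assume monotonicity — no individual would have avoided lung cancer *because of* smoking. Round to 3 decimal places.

p₁ = 0.026, p₀ = 0.0089.
Under exogeneity and monotonicity, PS = (p₁ − p₀) / (1 − p₀).
PS = (0.026 − 0.0089) / (1 − 0.0089) = 0.0171 / 0.9911 ≈ 0.0173

PS ≈ 0.017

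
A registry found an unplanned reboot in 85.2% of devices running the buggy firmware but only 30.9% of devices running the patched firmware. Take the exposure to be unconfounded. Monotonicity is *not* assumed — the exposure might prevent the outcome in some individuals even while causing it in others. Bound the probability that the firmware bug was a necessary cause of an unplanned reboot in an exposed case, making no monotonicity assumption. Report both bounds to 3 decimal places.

p₁ = 0.852, p₀ = 0.309.
Under exogeneity alone the bounds on PN are max{0,(p₁−p₀)/p₁} ≤ PN ≤ min{1,(1−p₀)/p₁}.
  lower = (p₁ − p₀)/p₁ = 0.543 / 0.852 ≈ 0.6373
  upper = min{1, (1 − p₀)/p₁} = 0.691 / 0.852 ≈ 0.8110

0.637 ≤ PN ≤ 0.811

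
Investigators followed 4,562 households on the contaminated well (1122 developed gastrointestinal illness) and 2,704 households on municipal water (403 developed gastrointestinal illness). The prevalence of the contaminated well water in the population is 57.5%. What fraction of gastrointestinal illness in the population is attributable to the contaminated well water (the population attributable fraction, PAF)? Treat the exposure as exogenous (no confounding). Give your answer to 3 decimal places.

p₁ = P(outcome | exposed) = 1122/4562 = 0.24594
p₀ = P(outcome | unexposed) = 403/2704 = 0.14904
Overall risk P(Y=1) = π·p₁ + (1−π)·p₀ = 0.575×0.24594 + 0.425×0.14904 = 0.20476.
Under exogeneity, PAF = [P(Y=1) − p₀] / P(Y=1).
PAF = (0.20476 − 0.14904) / 0.20476 ≈ 0.2721

PAF ≈ 0.272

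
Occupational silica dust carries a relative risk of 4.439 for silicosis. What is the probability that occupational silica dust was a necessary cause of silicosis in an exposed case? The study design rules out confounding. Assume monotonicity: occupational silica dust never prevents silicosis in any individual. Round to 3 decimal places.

PN ≈ 0.775

Under exogeneity and monotonicity, PN = (RR − 1) / RR = 1 − 1/RR.
PN = (4.439 − 1) / 4.439 = 3.439 / 4.439 ≈ 0.7747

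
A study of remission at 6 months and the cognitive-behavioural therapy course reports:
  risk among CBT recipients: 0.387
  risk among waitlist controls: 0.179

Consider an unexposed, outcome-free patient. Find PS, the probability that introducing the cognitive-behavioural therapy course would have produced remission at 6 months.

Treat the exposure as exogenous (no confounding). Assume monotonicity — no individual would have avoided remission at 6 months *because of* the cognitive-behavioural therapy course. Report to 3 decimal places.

PS ≈ 0.253

Let p₁ = 0.387, p₀ = 0.179.
Under exogeneity and monotonicity, PS = (p₁ − p₀) / (1 − p₀).
PS = (0.387 − 0.179) / (1 − 0.179) = 0.208 / 0.821 ≈ 0.2533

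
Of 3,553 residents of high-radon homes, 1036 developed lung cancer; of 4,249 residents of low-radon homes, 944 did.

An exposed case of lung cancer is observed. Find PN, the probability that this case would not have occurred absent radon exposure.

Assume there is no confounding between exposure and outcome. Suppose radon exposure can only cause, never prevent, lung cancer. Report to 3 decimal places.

PN ≈ 0.238

p₁ = P(outcome | exposed) = 1036/3553 = 0.29158
p₀ = P(outcome | unexposed) = 944/4249 = 0.22217
Under exogeneity and monotonicity, PN = (p₁ − p₀) / p₁.
PN = (0.29158 − 0.22217) / 0.29158 = 0.069415 / 0.29158 ≈ 0.2381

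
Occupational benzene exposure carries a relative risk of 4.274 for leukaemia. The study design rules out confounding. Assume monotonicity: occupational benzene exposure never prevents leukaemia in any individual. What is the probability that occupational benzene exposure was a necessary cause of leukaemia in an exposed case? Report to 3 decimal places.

Under exogeneity and monotonicity, PN = (RR − 1) / RR = 1 − 1/RR.
PN = (4.274 − 1) / 4.274 = 3.274 / 4.274 ≈ 0.7660

PN ≈ 0.766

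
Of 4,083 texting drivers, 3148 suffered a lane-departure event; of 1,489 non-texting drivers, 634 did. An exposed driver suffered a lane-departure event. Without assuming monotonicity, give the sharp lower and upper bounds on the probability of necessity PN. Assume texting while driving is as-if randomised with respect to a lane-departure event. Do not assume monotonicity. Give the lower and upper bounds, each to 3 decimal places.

p₁ = P(outcome | exposed) = 3148/4083 = 0.771
p₀ = P(outcome | unexposed) = 634/1489 = 0.42579
Under exogeneity alone the bounds on PN are max{0,(p₁−p₀)/p₁} ≤ PN ≤ min{1,(1−p₀)/p₁}.
  lower = (p₁ − p₀)/p₁ = 0.34521 / 0.771 ≈ 0.4477
  upper = min{1, (1 − p₀)/p₁} = 0.57421 / 0.771 ≈ 0.7448

0.448 ≤ PN ≤ 0.745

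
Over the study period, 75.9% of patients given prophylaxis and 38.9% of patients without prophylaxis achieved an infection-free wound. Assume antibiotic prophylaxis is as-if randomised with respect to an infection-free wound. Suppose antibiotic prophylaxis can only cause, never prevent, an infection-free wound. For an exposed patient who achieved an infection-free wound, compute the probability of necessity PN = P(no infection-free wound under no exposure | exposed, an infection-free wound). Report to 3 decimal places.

p₁ = 0.759, p₀ = 0.389.
Under exogeneity and monotonicity, PN = (p₁ − p₀) / p₁.
PN = (0.759 − 0.389) / 0.759 = 0.37 / 0.759 ≈ 0.4875

PN ≈ 0.487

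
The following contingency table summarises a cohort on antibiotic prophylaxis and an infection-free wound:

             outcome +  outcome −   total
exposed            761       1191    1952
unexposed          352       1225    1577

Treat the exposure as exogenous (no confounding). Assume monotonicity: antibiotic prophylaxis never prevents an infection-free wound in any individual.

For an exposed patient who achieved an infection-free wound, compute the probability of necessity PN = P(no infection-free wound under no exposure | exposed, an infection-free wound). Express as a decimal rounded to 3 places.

p₁ = P(outcome | exposed) = 761/1952 = 0.38986
p₀ = P(outcome | unexposed) = 352/1577 = 0.22321
Under exogeneity and monotonicity, PN = (p₁ − p₀) / p₁.
PN = (0.38986 − 0.22321) / 0.38986 = 0.16665 / 0.38986 ≈ 0.4275

PN ≈ 0.427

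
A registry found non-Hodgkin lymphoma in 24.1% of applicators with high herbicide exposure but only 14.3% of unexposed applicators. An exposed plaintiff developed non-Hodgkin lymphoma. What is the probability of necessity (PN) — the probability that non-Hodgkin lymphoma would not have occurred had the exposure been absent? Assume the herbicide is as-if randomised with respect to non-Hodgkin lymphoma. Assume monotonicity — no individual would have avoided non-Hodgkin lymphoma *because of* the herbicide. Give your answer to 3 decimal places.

p₁ = 0.241, p₀ = 0.143.
Under exogeneity and monotonicity, PN = (p₁ − p₀) / p₁.
PN = (0.241 − 0.143) / 0.241 = 0.098 / 0.241 ≈ 0.4066

PN ≈ 0.407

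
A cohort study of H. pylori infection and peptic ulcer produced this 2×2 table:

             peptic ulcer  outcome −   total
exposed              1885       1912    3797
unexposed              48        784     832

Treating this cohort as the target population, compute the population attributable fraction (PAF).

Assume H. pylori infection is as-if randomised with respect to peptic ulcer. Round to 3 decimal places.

p₁ = P(outcome | exposed) = 1885/3797 = 0.49644
p₀ = P(outcome | unexposed) = 48/832 = 0.057692
Exposure prevalence π = 3797/4629 = 0.82026; overall risk P(Y=1) = 0.41758.
Under exogeneity, PAF = [P(Y=1) − p₀]/P(Y=1).
PAF = (0.41758 − 0.057692) / 0.41758 ≈ 0.8618

PAF ≈ 0.862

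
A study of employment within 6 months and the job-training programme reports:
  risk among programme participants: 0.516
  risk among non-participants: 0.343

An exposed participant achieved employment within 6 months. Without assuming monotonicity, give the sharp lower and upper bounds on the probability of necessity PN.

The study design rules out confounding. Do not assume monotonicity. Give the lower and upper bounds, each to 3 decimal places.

Let p₁ = 0.516, p₀ = 0.343.
Under exogeneity alone the bounds on PN are max{0,(p₁−p₀)/p₁} ≤ PN ≤ min{1,(1−p₀)/p₁}.
  lower = (p₁ − p₀)/p₁ = 0.173 / 0.516 ≈ 0.3353
  upper = min{1, (1 − p₀)/p₁} = 0.657 / 0.516 ≈ 1.2733 → capped at 1

0.335 ≤ PN ≤ 1.000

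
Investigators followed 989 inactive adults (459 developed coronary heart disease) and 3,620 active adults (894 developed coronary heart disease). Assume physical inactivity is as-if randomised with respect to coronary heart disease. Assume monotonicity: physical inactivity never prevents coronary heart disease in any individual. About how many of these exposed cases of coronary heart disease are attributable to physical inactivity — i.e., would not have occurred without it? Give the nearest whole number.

about 215 cases

p₁ = P(outcome | exposed) = 459/989 = 0.46411
p₀ = P(outcome | unexposed) = 894/3620 = 0.24696
PN = (p₁ − p₀)/p₁ = (0.46411 − 0.24696) / 0.46411 ≈ 0.46788.
Attributable cases ≈ PN × (exposed cases) = 0.46788 × 459 ≈ 214.76.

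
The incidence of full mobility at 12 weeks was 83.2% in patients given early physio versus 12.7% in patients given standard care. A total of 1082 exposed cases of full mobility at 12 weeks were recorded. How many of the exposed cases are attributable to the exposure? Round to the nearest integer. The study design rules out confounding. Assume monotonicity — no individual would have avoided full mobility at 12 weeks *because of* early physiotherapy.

p₁ = 0.832, p₀ = 0.127.
PN = (p₁ − p₀)/p₁ = (0.832 − 0.127) / 0.832 ≈ 0.84736.
Attributable cases ≈ PN × (exposed cases) = 0.84736 × 1082 ≈ 916.84.

about 917 cases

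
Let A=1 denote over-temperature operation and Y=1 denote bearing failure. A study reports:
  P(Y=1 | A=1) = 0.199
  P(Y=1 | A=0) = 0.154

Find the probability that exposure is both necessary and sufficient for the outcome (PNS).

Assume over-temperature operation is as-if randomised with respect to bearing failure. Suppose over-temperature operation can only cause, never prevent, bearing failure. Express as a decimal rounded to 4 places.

Let p₁ = 0.199, p₀ = 0.154.
Under exogeneity and monotonicity, PNS = p₁ − p₀.
PNS = 0.199 − 0.154 = 0.045

PNS ≈ 0.0450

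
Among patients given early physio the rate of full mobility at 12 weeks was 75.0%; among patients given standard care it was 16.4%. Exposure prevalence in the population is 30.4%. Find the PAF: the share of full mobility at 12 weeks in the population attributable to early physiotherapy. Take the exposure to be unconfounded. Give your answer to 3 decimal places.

p₁ = 0.75, p₀ = 0.164.
Overall risk P(Y=1) = π·p₁ + (1−π)·p₀ = 0.304×0.75 + 0.696×0.164 = 0.34214.
Under exogeneity, PAF = [P(Y=1) − p₀] / P(Y=1).
PAF = (0.34214 − 0.164) / 0.34214 ≈ 0.5207

PAF ≈ 0.521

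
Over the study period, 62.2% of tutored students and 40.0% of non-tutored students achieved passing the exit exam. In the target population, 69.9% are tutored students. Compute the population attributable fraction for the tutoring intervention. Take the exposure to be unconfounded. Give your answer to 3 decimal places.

PAF ≈ 0.280

p₁ = 0.622, p₀ = 0.4.
Overall risk P(Y=1) = π·p₁ + (1−π)·p₀ = 0.699×0.622 + 0.301×0.4 = 0.55518.
Under exogeneity, PAF = [P(Y=1) − p₀] / P(Y=1).
PAF = (0.55518 − 0.4) / 0.55518 ≈ 0.2795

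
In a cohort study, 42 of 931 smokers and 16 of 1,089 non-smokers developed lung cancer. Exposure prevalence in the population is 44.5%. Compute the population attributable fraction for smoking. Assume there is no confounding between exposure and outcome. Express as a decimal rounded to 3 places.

PAF ≈ 0.480

p₁ = P(outcome | exposed) = 42/931 = 0.045113
p₀ = P(outcome | unexposed) = 16/1089 = 0.014692
Overall risk P(Y=1) = π·p₁ + (1−π)·p₀ = 0.445×0.045113 + 0.555×0.014692 = 0.028229.
Under exogeneity, PAF = [P(Y=1) − p₀] / P(Y=1).
PAF = (0.028229 − 0.014692) / 0.028229 ≈ 0.4795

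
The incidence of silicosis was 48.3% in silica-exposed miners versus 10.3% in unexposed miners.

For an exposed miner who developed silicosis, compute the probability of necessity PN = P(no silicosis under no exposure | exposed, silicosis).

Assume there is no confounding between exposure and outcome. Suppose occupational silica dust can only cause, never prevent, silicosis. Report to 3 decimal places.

PN ≈ 0.787

p₁ = 0.483, p₀ = 0.103.
Under exogeneity and monotonicity, PN = (p₁ − p₀) / p₁.
PN = (0.483 − 0.103) / 0.483 = 0.38 / 0.483 ≈ 0.7867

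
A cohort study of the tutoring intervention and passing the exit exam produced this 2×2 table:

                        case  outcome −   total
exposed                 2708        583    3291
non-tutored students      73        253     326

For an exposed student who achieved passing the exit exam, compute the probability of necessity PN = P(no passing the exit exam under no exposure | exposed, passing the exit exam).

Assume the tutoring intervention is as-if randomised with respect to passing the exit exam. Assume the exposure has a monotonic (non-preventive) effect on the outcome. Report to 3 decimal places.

p₁ = P(outcome | exposed) = 2708/3291 = 0.82285
p₀ = P(outcome | unexposed) = 73/326 = 0.22393
Under exogeneity and monotonicity, PN = (p₁ − p₀)/p₁.
PN = (0.82285 − 0.22393) / 0.82285 ≈ 0.7279

PN ≈ 0.728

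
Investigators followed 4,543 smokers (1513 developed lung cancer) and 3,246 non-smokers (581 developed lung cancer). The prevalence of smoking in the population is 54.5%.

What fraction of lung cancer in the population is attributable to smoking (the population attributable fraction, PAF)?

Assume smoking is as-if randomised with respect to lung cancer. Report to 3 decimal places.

p₁ = P(outcome | exposed) = 1513/4543 = 0.33304
p₀ = P(outcome | unexposed) = 581/3246 = 0.17899
Overall risk P(Y=1) = π·p₁ + (1−π)·p₀ = 0.545×0.33304 + 0.455×0.17899 = 0.26295.
Under exogeneity, PAF = [P(Y=1) − p₀] / P(Y=1).
PAF = (0.26295 − 0.17899) / 0.26295 ≈ 0.3193

PAF ≈ 0.319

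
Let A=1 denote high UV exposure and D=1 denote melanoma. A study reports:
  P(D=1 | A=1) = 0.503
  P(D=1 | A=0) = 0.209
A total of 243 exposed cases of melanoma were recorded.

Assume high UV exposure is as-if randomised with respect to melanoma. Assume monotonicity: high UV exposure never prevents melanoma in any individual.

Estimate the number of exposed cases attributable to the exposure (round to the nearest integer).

Let p₁ = 0.503, p₀ = 0.209.
PN = (p₁ − p₀)/p₁ = (0.503 − 0.209) / 0.503 ≈ 0.58449.
Attributable cases ≈ PN × (exposed cases) = 0.58449 × 243 ≈ 142.03.

about 142 cases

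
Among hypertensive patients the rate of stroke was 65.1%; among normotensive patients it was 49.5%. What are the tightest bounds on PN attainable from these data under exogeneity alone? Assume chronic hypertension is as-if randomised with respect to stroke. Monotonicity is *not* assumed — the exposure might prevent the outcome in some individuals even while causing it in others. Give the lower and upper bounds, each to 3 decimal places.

p₁ = 0.651, p₀ = 0.495.
Under exogeneity alone the bounds on PN are max{0,(p₁−p₀)/p₁} ≤ PN ≤ min{1,(1−p₀)/p₁}.
  lower = (p₁ − p₀)/p₁ = 0.156 / 0.651 ≈ 0.2396
  upper = min{1, (1 − p₀)/p₁} = 0.505 / 0.651 ≈ 0.7757

0.240 ≤ PN ≤ 0.776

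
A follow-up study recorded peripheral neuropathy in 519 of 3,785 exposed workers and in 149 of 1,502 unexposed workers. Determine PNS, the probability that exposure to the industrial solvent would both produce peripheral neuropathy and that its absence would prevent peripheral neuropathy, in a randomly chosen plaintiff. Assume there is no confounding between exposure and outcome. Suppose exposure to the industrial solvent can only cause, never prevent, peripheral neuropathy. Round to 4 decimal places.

PNS ≈ 0.0379

p₁ = P(outcome | exposed) = 519/3785 = 0.13712
p₀ = P(outcome | unexposed) = 149/1502 = 0.099201
Under exogeneity and monotonicity, PNS = p₁ − p₀.
PNS = 0.13712 − 0.099201 = 0.037919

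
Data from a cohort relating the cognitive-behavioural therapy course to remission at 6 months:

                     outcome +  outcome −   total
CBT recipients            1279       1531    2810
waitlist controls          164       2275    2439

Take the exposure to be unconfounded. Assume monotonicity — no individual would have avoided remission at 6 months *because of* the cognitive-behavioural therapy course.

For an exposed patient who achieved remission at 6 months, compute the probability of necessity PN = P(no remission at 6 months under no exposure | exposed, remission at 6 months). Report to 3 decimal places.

PN ≈ 0.852

p₁ = P(outcome | exposed) = 1279/2810 = 0.45516
p₀ = P(outcome | unexposed) = 164/2439 = 0.067241
Under exogeneity and monotonicity, PN = (p₁ − p₀)/p₁.
PN = (0.45516 − 0.067241) / 0.45516 ≈ 0.8523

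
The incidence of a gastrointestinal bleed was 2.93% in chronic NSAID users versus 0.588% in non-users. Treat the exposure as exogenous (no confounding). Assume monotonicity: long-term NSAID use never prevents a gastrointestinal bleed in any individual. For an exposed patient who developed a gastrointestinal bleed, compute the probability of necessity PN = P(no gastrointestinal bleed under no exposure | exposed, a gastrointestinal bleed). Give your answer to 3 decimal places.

p₁ = 0.0293, p₀ = 0.00588.
Under exogeneity and monotonicity, PN = (p₁ − p₀) / p₁.
PN = (0.0293 − 0.00588) / 0.0293 = 0.02342 / 0.0293 ≈ 0.7993

PN ≈ 0.799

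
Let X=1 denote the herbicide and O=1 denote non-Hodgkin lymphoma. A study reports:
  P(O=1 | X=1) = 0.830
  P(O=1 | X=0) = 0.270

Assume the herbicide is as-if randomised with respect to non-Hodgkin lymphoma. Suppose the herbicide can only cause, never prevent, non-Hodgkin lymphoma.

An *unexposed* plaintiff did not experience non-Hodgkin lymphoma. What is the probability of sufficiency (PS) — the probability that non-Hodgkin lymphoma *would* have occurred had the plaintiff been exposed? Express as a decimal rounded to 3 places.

Let p₁ = 0.83, p₀ = 0.27.
Under exogeneity and monotonicity, PS = (p₁ − p₀) / (1 − p₀).
PS = (0.83 − 0.27) / (1 − 0.27) = 0.56 / 0.73 ≈ 0.7671

PS ≈ 0.767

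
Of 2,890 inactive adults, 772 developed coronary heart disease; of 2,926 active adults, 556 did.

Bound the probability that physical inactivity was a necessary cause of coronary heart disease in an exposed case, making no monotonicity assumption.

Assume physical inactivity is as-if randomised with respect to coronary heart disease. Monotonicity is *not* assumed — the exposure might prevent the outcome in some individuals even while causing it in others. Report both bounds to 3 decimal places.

p₁ = P(outcome | exposed) = 772/2890 = 0.26713
p₀ = P(outcome | unexposed) = 556/2926 = 0.19002
Under exogeneity alone the bounds on PN are max{0,(p₁−p₀)/p₁} ≤ PN ≤ min{1,(1−p₀)/p₁}.
  lower = (p₁ − p₀)/p₁ = 0.077108 / 0.26713 ≈ 0.2887
  upper = min{1, (1 − p₀)/p₁} = 0.80998 / 0.26713 ≈ 3.0322 → capped at 1

0.289 ≤ PN ≤ 1.000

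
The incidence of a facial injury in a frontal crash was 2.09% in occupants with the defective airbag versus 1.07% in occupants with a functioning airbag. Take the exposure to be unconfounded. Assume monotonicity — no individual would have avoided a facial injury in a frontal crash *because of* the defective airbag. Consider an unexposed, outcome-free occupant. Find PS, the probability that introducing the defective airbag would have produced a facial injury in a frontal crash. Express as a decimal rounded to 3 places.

PS ≈ 0.010

p₁ = 0.0209, p₀ = 0.0107.
Under exogeneity and monotonicity, PS = (p₁ − p₀) / (1 − p₀).
PS = (0.0209 − 0.0107) / (1 − 0.0107) = 0.0102 / 0.9893 ≈ 0.0103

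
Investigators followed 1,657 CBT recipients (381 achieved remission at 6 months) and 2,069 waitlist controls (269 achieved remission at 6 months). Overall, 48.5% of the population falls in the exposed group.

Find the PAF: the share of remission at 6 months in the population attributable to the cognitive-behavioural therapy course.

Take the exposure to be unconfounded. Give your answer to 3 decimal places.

PAF ≈ 0.272

p₁ = P(outcome | exposed) = 381/1657 = 0.22993
p₀ = P(outcome | unexposed) = 269/2069 = 0.13001
Overall risk P(Y=1) = π·p₁ + (1−π)·p₀ = 0.485×0.22993 + 0.515×0.13001 = 0.17848.
Under exogeneity, PAF = [P(Y=1) − p₀] / P(Y=1).
PAF = (0.17848 − 0.13001) / 0.17848 ≈ 0.2715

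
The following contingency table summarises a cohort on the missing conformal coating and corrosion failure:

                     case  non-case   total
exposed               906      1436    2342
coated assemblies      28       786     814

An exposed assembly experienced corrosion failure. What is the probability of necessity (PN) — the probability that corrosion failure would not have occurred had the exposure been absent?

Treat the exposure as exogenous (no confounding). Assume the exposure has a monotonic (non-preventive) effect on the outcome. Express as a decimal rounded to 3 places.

PN ≈ 0.911

p₁ = P(outcome | exposed) = 906/2342 = 0.38685
p₀ = P(outcome | unexposed) = 28/814 = 0.034398
Under exogeneity and monotonicity, PN = (p₁ − p₀) / p₁.
PN = (0.38685 − 0.034398) / 0.38685 = 0.35245 / 0.38685 ≈ 0.9111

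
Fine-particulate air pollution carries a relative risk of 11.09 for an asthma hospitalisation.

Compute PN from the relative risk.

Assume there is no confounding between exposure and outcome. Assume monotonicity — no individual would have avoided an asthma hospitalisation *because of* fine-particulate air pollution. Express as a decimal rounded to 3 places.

PN ≈ 0.910

Under exogeneity and monotonicity, PN = (RR − 1) / RR = 1 − 1/RR.
PN = (11.09 − 1) / 11.09 = 10.09 / 11.09 ≈ 0.9098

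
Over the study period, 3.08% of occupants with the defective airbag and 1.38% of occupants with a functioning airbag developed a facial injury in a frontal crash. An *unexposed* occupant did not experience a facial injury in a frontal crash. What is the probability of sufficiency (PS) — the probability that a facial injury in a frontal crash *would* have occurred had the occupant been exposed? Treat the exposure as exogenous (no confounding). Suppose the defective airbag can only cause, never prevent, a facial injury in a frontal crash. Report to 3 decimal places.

PS ≈ 0.017

p₁ = 0.0308, p₀ = 0.0138.
Under exogeneity and monotonicity, PS = (p₁ − p₀) / (1 − p₀).
PS = (0.0308 − 0.0138) / (1 − 0.0138) = 0.017 / 0.9862 ≈ 0.0172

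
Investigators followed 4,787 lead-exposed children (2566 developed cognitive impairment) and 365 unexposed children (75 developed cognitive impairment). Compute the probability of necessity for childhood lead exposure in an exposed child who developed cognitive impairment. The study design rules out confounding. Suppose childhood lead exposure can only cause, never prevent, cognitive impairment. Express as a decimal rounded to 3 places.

PN ≈ 0.617

p₁ = P(outcome | exposed) = 2566/4787 = 0.53604
p₀ = P(outcome | unexposed) = 75/365 = 0.20548
Under exogeneity and monotonicity, PN = (p₁ − p₀) / p₁.
PN = (0.53604 − 0.20548) / 0.53604 = 0.33056 / 0.53604 ≈ 0.6167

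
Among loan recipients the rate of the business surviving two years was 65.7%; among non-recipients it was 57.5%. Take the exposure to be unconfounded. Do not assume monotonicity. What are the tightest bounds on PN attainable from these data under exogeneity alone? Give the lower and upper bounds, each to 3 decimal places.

0.125 ≤ PN ≤ 0.647

p₁ = 0.657, p₀ = 0.575.
Under exogeneity alone the bounds on PN are max{0,(p₁−p₀)/p₁} ≤ PN ≤ min{1,(1−p₀)/p₁}.
  lower = (p₁ − p₀)/p₁ = 0.082 / 0.657 ≈ 0.1248
  upper = min{1, (1 − p₀)/p₁} = 0.425 / 0.657 ≈ 0.6469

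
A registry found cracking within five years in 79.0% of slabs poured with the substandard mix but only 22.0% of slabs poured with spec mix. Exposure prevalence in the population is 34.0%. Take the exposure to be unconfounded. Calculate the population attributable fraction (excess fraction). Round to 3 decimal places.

PAF ≈ 0.468

p₁ = 0.79, p₀ = 0.22.
Overall risk P(Y=1) = π·p₁ + (1−π)·p₀ = 0.34×0.79 + 0.66×0.22 = 0.4138.
Under exogeneity, PAF = [P(Y=1) − p₀] / P(Y=1).
PAF = (0.4138 − 0.22) / 0.4138 ≈ 0.4683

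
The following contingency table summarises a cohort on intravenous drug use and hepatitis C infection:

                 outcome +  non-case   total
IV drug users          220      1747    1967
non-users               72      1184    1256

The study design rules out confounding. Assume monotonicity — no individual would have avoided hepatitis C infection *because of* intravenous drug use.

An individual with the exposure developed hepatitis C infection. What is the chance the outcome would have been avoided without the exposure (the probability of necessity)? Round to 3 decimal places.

p₁ = P(outcome | exposed) = 220/1967 = 0.11185
p₀ = P(outcome | unexposed) = 72/1256 = 0.057325
Under exogeneity and monotonicity, PN = (p₁ − p₀) / p₁.
PN = (0.11185 − 0.057325) / 0.11185 = 0.054521 / 0.11185 ≈ 0.4875

PN ≈ 0.487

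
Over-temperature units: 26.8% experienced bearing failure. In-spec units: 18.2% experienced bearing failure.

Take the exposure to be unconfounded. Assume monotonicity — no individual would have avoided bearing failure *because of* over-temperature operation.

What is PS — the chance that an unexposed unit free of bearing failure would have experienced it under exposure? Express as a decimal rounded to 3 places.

PS ≈ 0.105

p₁ = 0.268, p₀ = 0.182.
Under exogeneity and monotonicity, PS = (p₁ − p₀) / (1 − p₀).
PS = (0.268 − 0.182) / (1 − 0.182) = 0.086 / 0.818 ≈ 0.1051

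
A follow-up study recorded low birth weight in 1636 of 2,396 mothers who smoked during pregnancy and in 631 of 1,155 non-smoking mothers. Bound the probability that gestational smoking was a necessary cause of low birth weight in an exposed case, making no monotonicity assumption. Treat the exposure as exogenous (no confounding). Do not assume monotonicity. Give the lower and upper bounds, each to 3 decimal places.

p₁ = P(outcome | exposed) = 1636/2396 = 0.6828
p₀ = P(outcome | unexposed) = 631/1155 = 0.54632
Under exogeneity alone the bounds on PN are max{0,(p₁−p₀)/p₁} ≤ PN ≤ min{1,(1−p₀)/p₁}.
  lower = (p₁ − p₀)/p₁ = 0.13648 / 0.6828 ≈ 0.1999
  upper = min{1, (1 − p₀)/p₁} = 0.45368 / 0.6828 ≈ 0.6644

0.200 ≤ PN ≤ 0.664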